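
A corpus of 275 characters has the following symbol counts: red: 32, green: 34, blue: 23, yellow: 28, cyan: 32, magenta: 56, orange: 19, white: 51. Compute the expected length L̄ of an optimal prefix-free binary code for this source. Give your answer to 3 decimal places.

Probabilities are the counts divided by 275.
Repeatedly combine the two least-probable nodes; the expected code length is the sum of the merged weights.
merge 19/275 + 23/275 → 42/275
merge 28/275 + 32/275 → 12/55
merge 32/275 + 34/275 → 6/25
merge 42/275 + 51/275 → 93/275
merge 56/275 + 12/55 → 116/275
merge 6/25 + 93/275 → 159/275
merge 116/275 + 159/275 → 1
L = 42/275 + 12/55 + 6/25 + 93/275 + 116/275 + 159/275 + 1 = 811/275 ≈ 2.949 bits/symbol.

2.949 bits/symbol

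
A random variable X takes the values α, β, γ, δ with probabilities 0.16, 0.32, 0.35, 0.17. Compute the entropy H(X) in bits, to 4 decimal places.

1.9137 bits

H = −Σ pᵢ log₂ pᵢ.
−0.16·log₂(0.16) = 0.4230
−0.32·log₂(0.32) = 0.5260
−0.35·log₂(0.35) = 0.5301
−0.17·log₂(0.17) = 0.4346
Sum ≈ 1.9137 → 1.9137 bits.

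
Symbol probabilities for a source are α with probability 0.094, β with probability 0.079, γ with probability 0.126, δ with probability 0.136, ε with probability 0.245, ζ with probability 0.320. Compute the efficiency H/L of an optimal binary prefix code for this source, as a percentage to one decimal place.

Entropy H = −Σ p log₂ p ≈ 2.4011 bits.
Huffman merges: 79/1000+47/500→173/1000; 63/500+17/125→131/500; 173/1000+49/200→209/500; 131/500+8/25→291/500; 209/500+291/500→1. L = 487/200 ≈ 2.4350.
Efficiency = H/L = 2.4011/2.4350 = 98.6%.

98.6%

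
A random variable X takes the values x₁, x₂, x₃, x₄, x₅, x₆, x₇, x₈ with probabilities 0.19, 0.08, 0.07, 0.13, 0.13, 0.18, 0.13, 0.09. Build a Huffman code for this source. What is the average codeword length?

Repeatedly combine the two least-probable nodes; the expected code length is the sum of the merged weights.
merge 7/100 + 2/25 → 3/20
merge 9/100 + 13/100 → 11/50
merge 13/100 + 13/100 → 13/50
merge 3/20 + 9/50 → 33/100
merge 19/100 + 11/50 → 41/100
merge 13/50 + 33/100 → 59/100
merge 41/100 + 59/100 → 1
L = 3/20 + 11/50 + 13/50 + 33/100 + 41/100 + 59/100 + 1 = 74/25 = 2.96 bits/symbol.

2.96 bits/symbol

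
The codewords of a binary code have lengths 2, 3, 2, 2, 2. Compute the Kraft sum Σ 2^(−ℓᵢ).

1.125

With common denominator 2^3 = 8: Σ 2^(−ℓᵢ) = 2/8 + 1/8 + 2/8 + 2/8 + 2/8 = 9/8 = 1.125.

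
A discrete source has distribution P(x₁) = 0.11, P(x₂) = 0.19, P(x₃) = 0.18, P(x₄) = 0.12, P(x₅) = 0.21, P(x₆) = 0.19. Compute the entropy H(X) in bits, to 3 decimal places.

H = −Σ pᵢ log₂ pᵢ.
−0.11·log₂(0.11) = 0.3503
−0.19·log₂(0.19) = 0.4552
−0.18·log₂(0.18) = 0.4453
−0.12·log₂(0.12) = 0.3671
−0.21·log₂(0.21) = 0.4728
−0.19·log₂(0.19) = 0.4552
Sum ≈ 2.5459 → 2.546 bits.

2.546 bits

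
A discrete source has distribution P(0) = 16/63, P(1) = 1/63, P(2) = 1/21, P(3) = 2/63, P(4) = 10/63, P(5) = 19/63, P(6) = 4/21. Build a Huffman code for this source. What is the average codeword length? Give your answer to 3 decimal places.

2.397 bits/symbol

Repeatedly combine the two least-probable nodes; the expected code length is the sum of the merged weights.
merge 1/63 + 2/63 → 1/21
merge 1/21 + 1/21 → 2/21
merge 2/21 + 10/63 → 16/63
merge 4/21 + 16/63 → 4/9
merge 16/63 + 19/63 → 5/9
merge 4/9 + 5/9 → 1
L = 1/21 + 2/21 + 16/63 + 4/9 + 5/9 + 1 = 151/63 ≈ 2.397 bits/symbol.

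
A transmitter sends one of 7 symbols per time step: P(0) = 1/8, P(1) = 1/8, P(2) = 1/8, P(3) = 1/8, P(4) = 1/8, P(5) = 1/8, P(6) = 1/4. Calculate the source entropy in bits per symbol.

Each probability is a power of 1/2, so log₂(1/p) is an integer.
H = Σ p·log₂(1/p) = 1/8·3 + 1/8·3 + 1/8·3 + 1/8·3 + 1/8·3 + 1/8·3 + 1/4·2 = 2.75 bits.

2.75 bits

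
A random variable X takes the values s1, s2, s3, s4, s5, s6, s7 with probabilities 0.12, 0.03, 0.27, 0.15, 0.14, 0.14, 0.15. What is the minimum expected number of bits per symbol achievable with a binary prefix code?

Repeatedly combine the two least-probable nodes; the expected code length is the sum of the merged weights.
merge 3/100 + 3/25 → 3/20
merge 7/50 + 7/50 → 7/25
merge 3/20 + 3/20 → 3/10
merge 3/20 + 27/100 → 21/50
merge 7/25 + 3/10 → 29/50
merge 21/50 + 29/50 → 1
L = 3/20 + 7/25 + 3/10 + 21/50 + 29/50 + 1 = 273/100 = 2.73 bits/symbol.

2.73 bits/symbol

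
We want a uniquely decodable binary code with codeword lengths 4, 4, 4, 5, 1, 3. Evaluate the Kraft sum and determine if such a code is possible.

0.84375; yes

With common denominator 2^5 = 32: Σ 2^(−ℓᵢ) = 2/32 + 2/32 + 2/32 + 1/32 + 16/32 + 4/32 = 27/32 = 0.84375.
Kraft's inequality requires Σ ≤ 1; here Σ = 0.84375 ≤ 1, so such a prefix code exists.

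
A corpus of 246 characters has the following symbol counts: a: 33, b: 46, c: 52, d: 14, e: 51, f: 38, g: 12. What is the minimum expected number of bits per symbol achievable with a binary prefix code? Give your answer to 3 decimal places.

2.687 bits/symbol

Probabilities are the counts divided by 246.
Repeatedly combine the two least-probable nodes; the expected code length is the sum of the merged weights.
merge 2/41 + 7/123 → 13/123
merge 13/123 + 11/82 → 59/246
merge 19/123 + 23/123 → 14/41
merge 17/82 + 26/123 → 103/246
merge 59/246 + 14/41 → 143/246
merge 103/246 + 143/246 → 1
L = 13/123 + 59/246 + 14/41 + 103/246 + 143/246 + 1 = 661/246 ≈ 2.687 bits/symbol.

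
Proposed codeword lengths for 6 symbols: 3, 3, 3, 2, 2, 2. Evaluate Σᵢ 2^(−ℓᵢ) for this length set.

With common denominator 2^3 = 8: Σ 2^(−ℓᵢ) = 1/8 + 1/8 + 1/8 + 2/8 + 2/8 + 2/8 = 9/8 = 1.125.

1.125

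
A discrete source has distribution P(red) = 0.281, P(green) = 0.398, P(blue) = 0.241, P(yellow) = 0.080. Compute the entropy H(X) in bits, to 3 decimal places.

H = −Σ pᵢ log₂ pᵢ.
−0.281·log₂(0.281) = 0.5146
−0.398·log₂(0.398) = 0.5290
−0.241·log₂(0.241) = 0.4947
−0.080·log₂(0.080) = 0.2915
Sum ≈ 1.8299 → 1.830 bits.

1.830 bits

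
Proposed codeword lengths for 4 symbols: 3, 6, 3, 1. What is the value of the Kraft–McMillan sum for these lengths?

0.765625

With common denominator 2^6 = 64: Σ 2^(−ℓᵢ) = 8/64 + 1/64 + 8/64 + 32/64 = 49/64 = 0.765625.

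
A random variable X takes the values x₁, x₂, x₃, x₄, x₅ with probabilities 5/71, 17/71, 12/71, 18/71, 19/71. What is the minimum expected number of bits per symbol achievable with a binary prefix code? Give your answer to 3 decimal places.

2.239 bits/symbol

Repeatedly combine the two least-probable nodes; the expected code length is the sum of the merged weights.
merge 5/71 + 12/71 → 17/71
merge 17/71 + 17/71 → 34/71
merge 18/71 + 19/71 → 37/71
merge 34/71 + 37/71 → 1
L = 17/71 + 34/71 + 37/71 + 1 = 159/71 ≈ 2.239 bits/symbol.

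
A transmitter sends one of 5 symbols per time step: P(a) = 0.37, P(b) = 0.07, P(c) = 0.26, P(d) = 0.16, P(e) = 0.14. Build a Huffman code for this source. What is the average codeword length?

Repeatedly combine the two least-probable nodes; the expected code length is the sum of the merged weights.
merge 7/100 + 7/50 → 21/100
merge 4/25 + 21/100 → 37/100
merge 13/50 + 37/100 → 63/100
merge 37/100 + 63/100 → 1
L = 21/100 + 37/100 + 63/100 + 1 = 221/100 = 2.21 bits/symbol.

2.21 bits/symbol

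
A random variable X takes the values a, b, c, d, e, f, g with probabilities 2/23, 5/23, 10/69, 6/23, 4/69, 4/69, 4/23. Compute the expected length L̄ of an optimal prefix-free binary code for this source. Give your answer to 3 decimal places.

Repeatedly combine the two least-probable nodes; the expected code length is the sum of the merged weights.
merge 4/69 + 4/69 → 8/69
merge 2/23 + 8/69 → 14/69
merge 10/69 + 4/23 → 22/69
merge 14/69 + 5/23 → 29/69
merge 6/23 + 22/69 → 40/69
merge 29/69 + 40/69 → 1
L = 8/69 + 14/69 + 22/69 + 29/69 + 40/69 + 1 = 182/69 ≈ 2.638 bits/symbol.

2.638 bits/symbol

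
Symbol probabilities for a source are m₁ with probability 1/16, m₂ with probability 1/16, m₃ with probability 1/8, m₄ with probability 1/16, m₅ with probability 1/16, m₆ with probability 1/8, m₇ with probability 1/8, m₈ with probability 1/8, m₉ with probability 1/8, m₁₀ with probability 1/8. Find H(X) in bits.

3.25 bits

Each probability is a power of 1/2, so log₂(1/p) is an integer.
H = Σ p·log₂(1/p) = 1/16·4 + 1/16·4 + 1/8·3 + 1/16·4 + 1/16·4 + 1/8·3 + 1/8·3 + 1/8·3 + 1/8·3 + 1/8·3 = 3.25 bits.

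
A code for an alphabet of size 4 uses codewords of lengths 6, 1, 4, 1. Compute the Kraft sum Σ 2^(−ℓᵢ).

1.078125

With common denominator 2^6 = 64: Σ 2^(−ℓᵢ) = 1/64 + 32/64 + 4/64 + 32/64 = 69/64 = 1.078125.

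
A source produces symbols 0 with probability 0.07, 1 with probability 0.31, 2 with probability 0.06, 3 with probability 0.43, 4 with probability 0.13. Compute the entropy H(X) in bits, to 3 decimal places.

H = −Σ pᵢ log₂ pᵢ.
−0.07·log₂(0.07) = 0.2686
−0.31·log₂(0.31) = 0.5238
−0.06·log₂(0.06) = 0.2435
−0.43·log₂(0.43) = 0.5236
−0.13·log₂(0.13) = 0.3826
Sum ≈ 1.9421 → 1.942 bits.

1.942 bits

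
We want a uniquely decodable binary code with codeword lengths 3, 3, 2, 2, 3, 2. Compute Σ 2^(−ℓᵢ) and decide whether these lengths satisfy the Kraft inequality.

1.125; no

With common denominator 2^3 = 8: Σ 2^(−ℓᵢ) = 1/8 + 1/8 + 2/8 + 2/8 + 1/8 + 2/8 = 9/8 = 1.125.
Kraft's inequality requires Σ ≤ 1; here Σ = 1.125 > 1, so no such prefix code exists.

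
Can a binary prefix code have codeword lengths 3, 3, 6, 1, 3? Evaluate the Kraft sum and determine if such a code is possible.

0.890625; yes

With common denominator 2^6 = 64: Σ 2^(−ℓᵢ) = 8/64 + 8/64 + 1/64 + 32/64 + 8/64 = 57/64 = 0.890625.
Kraft's inequality requires Σ ≤ 1; here Σ = 0.890625 ≤ 1, so such a prefix code exists.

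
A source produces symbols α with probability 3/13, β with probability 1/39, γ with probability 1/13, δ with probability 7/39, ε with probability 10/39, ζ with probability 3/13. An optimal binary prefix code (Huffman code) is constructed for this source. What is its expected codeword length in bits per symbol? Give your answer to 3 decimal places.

Repeatedly combine the two least-probable nodes; the expected code length is the sum of the merged weights.
merge 1/39 + 1/13 → 4/39
merge 4/39 + 7/39 → 11/39
merge 3/13 + 3/13 → 6/13
merge 10/39 + 11/39 → 7/13
merge 6/13 + 7/13 → 1
L = 4/39 + 11/39 + 6/13 + 7/13 + 1 = 31/13 ≈ 2.385 bits/symbol.

2.385 bits/symbol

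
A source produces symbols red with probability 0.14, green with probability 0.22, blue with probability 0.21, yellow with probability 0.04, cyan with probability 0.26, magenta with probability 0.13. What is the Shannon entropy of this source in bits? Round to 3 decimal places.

H = −Σ pᵢ log₂ pᵢ.
−0.14·log₂(0.14) = 0.3971
−0.22·log₂(0.22) = 0.4806
−0.21·log₂(0.21) = 0.4728
−0.04·log₂(0.04) = 0.1858
−0.26·log₂(0.26) = 0.5053
−0.13·log₂(0.13) = 0.3826
Sum ≈ 2.4242 → 2.424 bits.

2.424 bits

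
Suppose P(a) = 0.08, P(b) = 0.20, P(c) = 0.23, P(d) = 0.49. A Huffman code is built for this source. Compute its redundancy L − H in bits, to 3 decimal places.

0.042 bits

Entropy H = −Σ p log₂ p ≈ 1.7478 bits.
Huffman merges: 2/25+1/5→7/25; 23/100+7/25→51/100; 49/100+51/100→1. L = 179/100 ≈ 1.7900.
L − H = 1.7900 − 1.7478 = 0.042 bits.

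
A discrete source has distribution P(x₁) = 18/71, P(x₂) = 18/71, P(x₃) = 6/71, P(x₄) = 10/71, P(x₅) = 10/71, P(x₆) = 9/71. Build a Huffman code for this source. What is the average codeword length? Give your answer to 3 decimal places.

2.493 bits/symbol

Repeatedly combine the two least-probable nodes; the expected code length is the sum of the merged weights.
merge 6/71 + 9/71 → 15/71
merge 10/71 + 10/71 → 20/71
merge 15/71 + 18/71 → 33/71
merge 18/71 + 20/71 → 38/71
merge 33/71 + 38/71 → 1
L = 15/71 + 20/71 + 33/71 + 38/71 + 1 = 177/71 ≈ 2.493 bits/symbol.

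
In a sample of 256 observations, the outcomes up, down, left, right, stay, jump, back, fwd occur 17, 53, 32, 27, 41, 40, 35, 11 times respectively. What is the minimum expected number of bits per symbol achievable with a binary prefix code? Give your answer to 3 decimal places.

Probabilities are the counts divided by 256.
Repeatedly combine the two least-probable nodes; the expected code length is the sum of the merged weights.
merge 11/256 + 17/256 → 7/64
merge 27/256 + 7/64 → 55/256
merge 1/8 + 35/256 → 67/256
merge 5/32 + 41/256 → 81/256
merge 53/256 + 55/256 → 27/64
merge 67/256 + 81/256 → 37/64
merge 27/64 + 37/64 → 1
L = 7/64 + 55/256 + 67/256 + 81/256 + 27/64 + 37/64 + 1 = 743/256 ≈ 2.902 bits/symbol.

2.902 bits/symbol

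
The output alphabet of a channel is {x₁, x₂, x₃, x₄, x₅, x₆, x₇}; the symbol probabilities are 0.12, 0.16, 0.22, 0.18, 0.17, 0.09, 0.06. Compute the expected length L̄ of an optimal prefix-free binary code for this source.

Repeatedly combine the two least-probable nodes; the expected code length is the sum of the merged weights.
merge 3/50 + 9/100 → 3/20
merge 3/25 + 3/20 → 27/100
merge 4/25 + 17/100 → 33/100
merge 9/50 + 11/50 → 2/5
merge 27/100 + 33/100 → 3/5
merge 2/5 + 3/5 → 1
L = 3/20 + 27/100 + 33/100 + 2/5 + 3/5 + 1 = 11/4 = 2.75 bits/symbol.

2.75 bits/symbol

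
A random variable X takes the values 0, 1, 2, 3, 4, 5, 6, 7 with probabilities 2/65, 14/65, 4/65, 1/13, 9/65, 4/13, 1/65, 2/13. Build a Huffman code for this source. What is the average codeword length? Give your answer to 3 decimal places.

Repeatedly combine the two least-probable nodes; the expected code length is the sum of the merged weights.
merge 1/65 + 2/65 → 3/65
merge 3/65 + 4/65 → 7/65
merge 1/13 + 7/65 → 12/65
merge 9/65 + 2/13 → 19/65
merge 12/65 + 14/65 → 2/5
merge 19/65 + 4/13 → 3/5
merge 2/5 + 3/5 → 1
L = 3/65 + 7/65 + 12/65 + 19/65 + 2/5 + 3/5 + 1 = 171/65 ≈ 2.631 bits/symbol.

2.631 bits/symbol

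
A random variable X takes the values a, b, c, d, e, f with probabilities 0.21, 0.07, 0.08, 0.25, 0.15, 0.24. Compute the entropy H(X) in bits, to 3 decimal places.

H = −Σ pᵢ log₂ pᵢ.
−0.21·log₂(0.21) = 0.4728
−0.07·log₂(0.07) = 0.2686
−0.08·log₂(0.08) = 0.2915
−0.25·log₂(0.25) = 0.5000
−0.15·log₂(0.15) = 0.4105
−0.24·log₂(0.24) = 0.4941
Sum ≈ 2.4376 → 2.438 bits.

2.438 bits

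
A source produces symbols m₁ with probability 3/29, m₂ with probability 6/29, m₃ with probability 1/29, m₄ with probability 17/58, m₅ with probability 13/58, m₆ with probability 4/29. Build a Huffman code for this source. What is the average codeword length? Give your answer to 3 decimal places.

2.414 bits/symbol

Repeatedly combine the two least-probable nodes; the expected code length is the sum of the merged weights.
merge 1/29 + 3/29 → 4/29
merge 4/29 + 4/29 → 8/29
merge 6/29 + 13/58 → 25/58
merge 8/29 + 17/58 → 33/58
merge 25/58 + 33/58 → 1
L = 4/29 + 8/29 + 25/58 + 33/58 + 1 = 70/29 ≈ 2.414 bits/symbol.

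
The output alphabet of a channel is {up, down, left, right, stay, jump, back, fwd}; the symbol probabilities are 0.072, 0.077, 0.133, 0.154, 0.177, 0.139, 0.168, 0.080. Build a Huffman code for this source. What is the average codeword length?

2.972 bits/symbol

Repeatedly combine the two least-probable nodes; the expected code length is the sum of the merged weights.
merge 9/125 + 77/1000 → 149/1000
merge 2/25 + 133/1000 → 213/1000
merge 139/1000 + 149/1000 → 36/125
merge 77/500 + 21/125 → 161/500
merge 177/1000 + 213/1000 → 39/100
merge 36/125 + 161/500 → 61/100
merge 39/100 + 61/100 → 1
L = 149/1000 + 213/1000 + 36/125 + 161/500 + 39/100 + 61/100 + 1 = 743/250 = 2.972 bits/symbol.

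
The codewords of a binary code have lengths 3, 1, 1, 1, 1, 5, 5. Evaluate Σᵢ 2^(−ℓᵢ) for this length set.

2.1875

With common denominator 2^5 = 32: Σ 2^(−ℓᵢ) = 4/32 + 16/32 + 16/32 + 16/32 + 16/32 + 1/32 + 1/32 = 70/32 = 2.1875.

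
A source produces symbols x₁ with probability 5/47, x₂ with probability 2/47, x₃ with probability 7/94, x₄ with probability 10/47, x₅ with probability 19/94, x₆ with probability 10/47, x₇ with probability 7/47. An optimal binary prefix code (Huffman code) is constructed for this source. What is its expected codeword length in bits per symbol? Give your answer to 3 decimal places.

2.691 bits/symbol

Repeatedly combine the two least-probable nodes; the expected code length is the sum of the merged weights.
merge 2/47 + 7/94 → 11/94
merge 5/47 + 11/94 → 21/94
merge 7/47 + 19/94 → 33/94
merge 10/47 + 10/47 → 20/47
merge 21/94 + 33/94 → 27/47
merge 20/47 + 27/47 → 1
L = 11/94 + 21/94 + 33/94 + 20/47 + 27/47 + 1 = 253/94 ≈ 2.691 bits/symbol.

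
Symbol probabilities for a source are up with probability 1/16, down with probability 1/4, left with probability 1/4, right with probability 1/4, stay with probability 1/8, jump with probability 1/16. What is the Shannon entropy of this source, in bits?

2.375 bits

Each probability is a power of 1/2, so log₂(1/p) is an integer.
H = Σ p·log₂(1/p) = 1/16·4 + 1/4·2 + 1/4·2 + 1/4·2 + 1/8·3 + 1/16·4 = 2.375 bits.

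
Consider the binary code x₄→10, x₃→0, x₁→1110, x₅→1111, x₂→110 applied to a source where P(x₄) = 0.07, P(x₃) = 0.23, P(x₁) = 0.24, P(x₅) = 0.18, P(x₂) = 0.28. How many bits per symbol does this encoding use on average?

L̄ = Σ pᵢ·ℓᵢ = 0.07·2 + 0.23·1 + 0.24·4 + 0.18·4 + 0.28·3 = 2.89 bits/symbol.

2.89 bits/symbol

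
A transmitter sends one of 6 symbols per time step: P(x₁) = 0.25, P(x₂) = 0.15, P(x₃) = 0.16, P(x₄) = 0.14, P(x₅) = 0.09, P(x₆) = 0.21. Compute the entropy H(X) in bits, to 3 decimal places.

H = −Σ pᵢ log₂ pᵢ.
−0.25·log₂(0.25) = 0.5000
−0.15·log₂(0.15) = 0.4105
−0.16·log₂(0.16) = 0.4230
−0.14·log₂(0.14) = 0.3971
−0.09·log₂(0.09) = 0.3127
−0.21·log₂(0.21) = 0.4728
Sum ≈ 2.5161 → 2.516 bits.

2.516 bits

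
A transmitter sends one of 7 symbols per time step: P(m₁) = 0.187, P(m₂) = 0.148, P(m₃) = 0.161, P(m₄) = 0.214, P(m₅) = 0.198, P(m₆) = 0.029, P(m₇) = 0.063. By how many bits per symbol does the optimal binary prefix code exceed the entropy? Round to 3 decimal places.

Entropy H = −Σ p log₂ p ≈ 2.6225 bits.
Huffman merges: 29/1000+63/1000→23/250; 23/250+37/250→6/25; 161/1000+187/1000→87/250; 99/500+107/500→103/250; 6/25+87/250→147/250; 103/250+147/250→1. L = 67/25 ≈ 2.6800.
L − H = 2.6800 − 2.6225 = 0.057 bits.

0.057 bits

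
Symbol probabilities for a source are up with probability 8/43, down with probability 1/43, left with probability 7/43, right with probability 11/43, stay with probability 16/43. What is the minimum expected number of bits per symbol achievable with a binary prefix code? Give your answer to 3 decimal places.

2.186 bits/symbol

Repeatedly combine the two least-probable nodes; the expected code length is the sum of the merged weights.
merge 1/43 + 7/43 → 8/43
merge 8/43 + 8/43 → 16/43
merge 11/43 + 16/43 → 27/43
merge 16/43 + 27/43 → 1
L = 8/43 + 16/43 + 27/43 + 1 = 94/43 ≈ 2.186 bits/symbol.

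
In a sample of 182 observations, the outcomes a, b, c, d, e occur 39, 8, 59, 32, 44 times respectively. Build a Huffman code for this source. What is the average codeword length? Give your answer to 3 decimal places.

2.220 bits/symbol

Probabilities are the counts divided by 182.
Repeatedly combine the two least-probable nodes; the expected code length is the sum of the merged weights.
merge 4/91 + 16/91 → 20/91
merge 3/14 + 20/91 → 79/182
merge 22/91 + 59/182 → 103/182
merge 79/182 + 103/182 → 1
L = 20/91 + 79/182 + 103/182 + 1 = 202/91 ≈ 2.220 bits/symbol.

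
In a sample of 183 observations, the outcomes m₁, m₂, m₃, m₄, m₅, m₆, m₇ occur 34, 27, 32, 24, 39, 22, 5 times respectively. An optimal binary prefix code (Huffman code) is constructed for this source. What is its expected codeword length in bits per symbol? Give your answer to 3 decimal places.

2.749 bits/symbol

Probabilities are the counts divided by 183.
Repeatedly combine the two least-probable nodes; the expected code length is the sum of the merged weights.
merge 5/183 + 22/183 → 9/61
merge 8/61 + 9/61 → 17/61
merge 9/61 + 32/183 → 59/183
merge 34/183 + 13/61 → 73/183
merge 17/61 + 59/183 → 110/183
merge 73/183 + 110/183 → 1
L = 9/61 + 17/61 + 59/183 + 73/183 + 110/183 + 1 = 503/183 ≈ 2.749 bits/symbol.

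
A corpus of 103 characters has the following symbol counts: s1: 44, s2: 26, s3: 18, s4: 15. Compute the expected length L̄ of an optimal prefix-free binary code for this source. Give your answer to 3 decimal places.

Probabilities are the counts divided by 103.
Repeatedly combine the two least-probable nodes; the expected code length is the sum of the merged weights.
merge 15/103 + 18/103 → 33/103
merge 26/103 + 33/103 → 59/103
merge 44/103 + 59/103 → 1
L = 33/103 + 59/103 + 1 = 195/103 ≈ 1.893 bits/symbol.

1.893 bits/symbol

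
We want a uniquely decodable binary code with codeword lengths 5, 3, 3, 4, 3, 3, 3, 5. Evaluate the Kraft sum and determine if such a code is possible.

0.75; yes

With common denominator 2^5 = 32: Σ 2^(−ℓᵢ) = 1/32 + 4/32 + 4/32 + 2/32 + 4/32 + 4/32 + 4/32 + 1/32 = 24/32 = 0.75.
Kraft's inequality requires Σ ≤ 1; here Σ = 0.75 ≤ 1, so such a prefix code exists.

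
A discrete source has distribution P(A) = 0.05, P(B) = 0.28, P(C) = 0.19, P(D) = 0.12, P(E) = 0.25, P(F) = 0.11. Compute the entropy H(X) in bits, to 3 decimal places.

H = −Σ pᵢ log₂ pᵢ.
−0.05·log₂(0.05) = 0.2161
−0.28·log₂(0.28) = 0.5142
−0.19·log₂(0.19) = 0.4552
−0.12·log₂(0.12) = 0.3671
−0.25·log₂(0.25) = 0.5000
−0.11·log₂(0.11) = 0.3503
Sum ≈ 2.4029 → 2.403 bits.

2.403 bits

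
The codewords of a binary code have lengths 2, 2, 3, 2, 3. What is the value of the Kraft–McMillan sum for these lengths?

1

With common denominator 2^3 = 8: Σ 2^(−ℓᵢ) = 2/8 + 2/8 + 1/8 + 2/8 + 1/8 = 8/8 = 1.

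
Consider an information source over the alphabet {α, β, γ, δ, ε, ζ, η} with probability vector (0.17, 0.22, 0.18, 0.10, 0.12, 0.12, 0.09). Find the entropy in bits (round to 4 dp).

H = −Σ pᵢ log₂ pᵢ.
−0.17·log₂(0.17) = 0.4346
−0.22·log₂(0.22) = 0.4806
−0.18·log₂(0.18) = 0.4453
−0.10·log₂(0.10) = 0.3322
−0.12·log₂(0.12) = 0.3671
−0.12·log₂(0.12) = 0.3671
−0.09·log₂(0.09) = 0.3127
Sum ≈ 2.7394 → 2.7394 bits.

2.7394 bits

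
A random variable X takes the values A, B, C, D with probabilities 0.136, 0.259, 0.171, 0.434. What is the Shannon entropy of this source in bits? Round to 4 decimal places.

H = −Σ pᵢ log₂ pᵢ.
−0.136·log₂(0.136) = 0.3915
−0.259·log₂(0.259) = 0.5048
−0.171·log₂(0.171) = 0.4357
−0.434·log₂(0.434) = 0.5226
Sum ≈ 1.8546 → 1.8546 bits.

1.8546 bits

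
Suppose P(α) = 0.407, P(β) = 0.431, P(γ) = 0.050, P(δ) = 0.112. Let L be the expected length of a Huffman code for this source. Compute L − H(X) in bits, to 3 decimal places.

0.110 bits

Entropy H = −Σ p log₂ p ≈ 1.6210 bits.
Huffman merges: 1/20+14/125→81/500; 81/500+407/1000→569/1000; 431/1000+569/1000→1. L = 1731/1000 ≈ 1.7310.
L − H = 1.7310 − 1.6210 = 0.110 bits.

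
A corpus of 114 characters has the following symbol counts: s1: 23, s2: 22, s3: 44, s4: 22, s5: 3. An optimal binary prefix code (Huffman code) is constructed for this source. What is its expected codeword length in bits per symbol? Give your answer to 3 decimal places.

2.219 bits/symbol

Probabilities are the counts divided by 114.
Repeatedly combine the two least-probable nodes; the expected code length is the sum of the merged weights.
merge 1/38 + 11/57 → 25/114
merge 11/57 + 23/114 → 15/38
merge 25/114 + 22/57 → 23/38
merge 15/38 + 23/38 → 1
L = 25/114 + 15/38 + 23/38 + 1 = 253/114 ≈ 2.219 bits/symbol.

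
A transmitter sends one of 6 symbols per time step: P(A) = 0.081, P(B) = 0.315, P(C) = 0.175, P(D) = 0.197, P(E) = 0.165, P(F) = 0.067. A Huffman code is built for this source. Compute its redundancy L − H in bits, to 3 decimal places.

0.050 bits

Entropy H = −Σ p log₂ p ≈ 2.4106 bits.
Huffman merges: 67/1000+81/1000→37/250; 37/250+33/200→313/1000; 7/40+197/1000→93/250; 313/1000+63/200→157/250; 93/250+157/250→1. L = 2461/1000 ≈ 2.4610.
L − H = 2.4610 − 2.4106 = 0.050 bits.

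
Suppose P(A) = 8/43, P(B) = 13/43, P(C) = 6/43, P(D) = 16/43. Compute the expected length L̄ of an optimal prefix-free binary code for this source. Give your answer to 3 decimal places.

Repeatedly combine the two least-probable nodes; the expected code length is the sum of the merged weights.
merge 6/43 + 8/43 → 14/43
merge 13/43 + 14/43 → 27/43
merge 16/43 + 27/43 → 1
L = 14/43 + 27/43 + 1 = 84/43 ≈ 1.953 bits/symbol.

1.953 bits/symbol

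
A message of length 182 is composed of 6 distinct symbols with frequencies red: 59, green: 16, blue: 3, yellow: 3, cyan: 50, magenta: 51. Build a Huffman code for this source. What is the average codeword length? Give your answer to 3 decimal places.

2.154 bits/symbol

Probabilities are the counts divided by 182.
Repeatedly combine the two least-probable nodes; the expected code length is the sum of the merged weights.
merge 3/182 + 3/182 → 3/91
merge 3/91 + 8/91 → 11/91
merge 11/91 + 25/91 → 36/91
merge 51/182 + 59/182 → 55/91
merge 36/91 + 55/91 → 1
L = 3/91 + 11/91 + 36/91 + 55/91 + 1 = 28/13 ≈ 2.154 bits/symbol.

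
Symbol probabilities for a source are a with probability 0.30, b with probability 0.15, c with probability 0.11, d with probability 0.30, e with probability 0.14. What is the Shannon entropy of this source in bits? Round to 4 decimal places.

H = −Σ pᵢ log₂ pᵢ.
−0.30·log₂(0.30) = 0.5211
−0.15·log₂(0.15) = 0.4105
−0.11·log₂(0.11) = 0.3503
−0.30·log₂(0.30) = 0.5211
−0.14·log₂(0.14) = 0.3971
Sum ≈ 2.2001 → 2.2001 bits.

2.2001 bits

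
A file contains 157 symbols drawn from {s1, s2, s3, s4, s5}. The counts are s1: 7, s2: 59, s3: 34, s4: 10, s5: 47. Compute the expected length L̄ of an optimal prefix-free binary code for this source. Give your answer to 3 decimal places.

2.057 bits/symbol

Probabilities are the counts divided by 157.
Repeatedly combine the two least-probable nodes; the expected code length is the sum of the merged weights.
merge 7/157 + 10/157 → 17/157
merge 17/157 + 34/157 → 51/157
merge 47/157 + 51/157 → 98/157
merge 59/157 + 98/157 → 1
L = 17/157 + 51/157 + 98/157 + 1 = 323/157 ≈ 2.057 bits/symbol.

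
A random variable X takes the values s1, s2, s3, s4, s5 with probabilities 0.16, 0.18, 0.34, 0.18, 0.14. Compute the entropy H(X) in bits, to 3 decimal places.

H = −Σ pᵢ log₂ pᵢ.
−0.16·log₂(0.16) = 0.4230
−0.18·log₂(0.18) = 0.4453
−0.34·log₂(0.34) = 0.5292
−0.18·log₂(0.18) = 0.4453
−0.14·log₂(0.14) = 0.3971
Sum ≈ 2.2399 → 2.240 bits.

2.240 bits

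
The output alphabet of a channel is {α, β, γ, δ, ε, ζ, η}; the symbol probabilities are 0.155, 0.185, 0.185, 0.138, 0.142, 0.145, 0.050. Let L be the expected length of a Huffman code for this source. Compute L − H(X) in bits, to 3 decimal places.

Entropy H = −Σ p log₂ p ≈ 2.7319 bits.
Huffman merges: 1/20+69/500→47/250; 71/500+29/200→287/1000; 31/200+37/200→17/50; 37/200+47/250→373/1000; 287/1000+17/50→627/1000; 373/1000+627/1000→1. L = 563/200 ≈ 2.8150.
L − H = 2.8150 − 2.7319 = 0.083 bits.

0.083 bits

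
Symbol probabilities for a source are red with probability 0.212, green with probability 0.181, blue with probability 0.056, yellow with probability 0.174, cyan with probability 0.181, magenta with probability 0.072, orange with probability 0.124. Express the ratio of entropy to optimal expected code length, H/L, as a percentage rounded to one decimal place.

Entropy H = −Σ p log₂ p ≈ 2.6857 bits.
Huffman merges: 7/125+9/125→16/125; 31/250+16/125→63/250; 87/500+181/1000→71/200; 181/1000+53/250→393/1000; 63/250+71/200→607/1000; 393/1000+607/1000→1. L = 547/200 ≈ 2.7350.
Efficiency = H/L = 2.6857/2.7350 = 98.2%.

98.2%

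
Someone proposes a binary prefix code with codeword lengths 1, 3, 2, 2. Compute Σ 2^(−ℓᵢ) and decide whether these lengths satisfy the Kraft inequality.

1.125; no

With common denominator 2^3 = 8: Σ 2^(−ℓᵢ) = 4/8 + 1/8 + 2/8 + 2/8 = 9/8 = 1.125.
Kraft's inequality requires Σ ≤ 1; here Σ = 1.125 > 1, so no such prefix code exists.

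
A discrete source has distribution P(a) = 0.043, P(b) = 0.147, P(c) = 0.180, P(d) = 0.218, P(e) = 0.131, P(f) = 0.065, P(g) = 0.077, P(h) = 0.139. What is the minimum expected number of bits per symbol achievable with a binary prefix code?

2.89 bits/symbol

Repeatedly combine the two least-probable nodes; the expected code length is the sum of the merged weights.
merge 43/1000 + 13/200 → 27/250
merge 77/1000 + 27/250 → 37/200
merge 131/1000 + 139/1000 → 27/100
merge 147/1000 + 9/50 → 327/1000
merge 37/200 + 109/500 → 403/1000
merge 27/100 + 327/1000 → 597/1000
merge 403/1000 + 597/1000 → 1
L = 27/250 + 37/200 + 27/100 + 327/1000 + 403/1000 + 597/1000 + 1 = 289/100 = 2.89 bits/symbol.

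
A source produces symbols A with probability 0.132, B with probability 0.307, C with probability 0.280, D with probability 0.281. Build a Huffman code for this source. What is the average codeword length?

Repeatedly combine the two least-probable nodes; the expected code length is the sum of the merged weights.
merge 33/250 + 7/25 → 103/250
merge 281/1000 + 307/1000 → 147/250
merge 103/250 + 147/250 → 1
L = 103/250 + 147/250 + 1 = 2 bits/symbol.

2 bits/symbol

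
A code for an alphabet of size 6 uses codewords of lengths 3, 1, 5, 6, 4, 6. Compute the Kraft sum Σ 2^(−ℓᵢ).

0.75

With common denominator 2^6 = 64: Σ 2^(−ℓᵢ) = 8/64 + 32/64 + 2/64 + 1/64 + 4/64 + 1/64 = 48/64 = 0.75.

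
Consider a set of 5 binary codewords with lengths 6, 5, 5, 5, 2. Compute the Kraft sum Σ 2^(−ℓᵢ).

0.359375

With common denominator 2^6 = 64: Σ 2^(−ℓᵢ) = 1/64 + 2/64 + 2/64 + 2/64 + 16/64 = 23/64 = 0.359375.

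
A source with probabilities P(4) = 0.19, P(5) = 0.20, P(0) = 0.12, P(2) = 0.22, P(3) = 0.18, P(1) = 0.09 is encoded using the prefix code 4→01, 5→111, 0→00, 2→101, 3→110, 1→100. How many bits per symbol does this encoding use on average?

L̄ = Σ pᵢ·ℓᵢ = 0.19·2 + 0.20·3 + 0.12·2 + 0.22·3 + 0.18·3 + 0.09·3 = 2.69 bits/symbol.

2.69 bits/symbol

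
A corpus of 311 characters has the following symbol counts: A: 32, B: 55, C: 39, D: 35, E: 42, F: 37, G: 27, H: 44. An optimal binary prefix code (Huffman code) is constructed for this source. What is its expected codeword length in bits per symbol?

3 bits/symbol

Probabilities are the counts divided by 311.
Repeatedly combine the two least-probable nodes; the expected code length is the sum of the merged weights.
merge 27/311 + 32/311 → 59/311
merge 35/311 + 37/311 → 72/311
merge 39/311 + 42/311 → 81/311
merge 44/311 + 55/311 → 99/311
merge 59/311 + 72/311 → 131/311
merge 81/311 + 99/311 → 180/311
merge 131/311 + 180/311 → 1
L = 59/311 + 72/311 + 81/311 + 99/311 + 131/311 + 180/311 + 1 = 3 bits/symbol.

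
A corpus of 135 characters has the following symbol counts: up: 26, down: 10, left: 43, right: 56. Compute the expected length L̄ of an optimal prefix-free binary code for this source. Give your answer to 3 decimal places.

Probabilities are the counts divided by 135.
Repeatedly combine the two least-probable nodes; the expected code length is the sum of the merged weights.
merge 2/27 + 26/135 → 4/15
merge 4/15 + 43/135 → 79/135
merge 56/135 + 79/135 → 1
L = 4/15 + 79/135 + 1 = 50/27 ≈ 1.852 bits/symbol.

1.852 bits/symbol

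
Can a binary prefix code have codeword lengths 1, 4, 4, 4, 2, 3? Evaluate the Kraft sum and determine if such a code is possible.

1.0625; no

With common denominator 2^4 = 16: Σ 2^(−ℓᵢ) = 8/16 + 1/16 + 1/16 + 1/16 + 4/16 + 2/16 = 17/16 = 1.0625.
Kraft's inequality requires Σ ≤ 1; here Σ = 1.0625 > 1, so no such prefix code exists.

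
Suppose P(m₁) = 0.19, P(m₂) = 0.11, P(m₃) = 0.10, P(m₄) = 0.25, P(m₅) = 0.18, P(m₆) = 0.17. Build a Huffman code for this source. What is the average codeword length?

2.56 bits/symbol

Repeatedly combine the two least-probable nodes; the expected code length is the sum of the merged weights.
merge 1/10 + 11/100 → 21/100
merge 17/100 + 9/50 → 7/20
merge 19/100 + 21/100 → 2/5
merge 1/4 + 7/20 → 3/5
merge 2/5 + 3/5 → 1
L = 21/100 + 7/20 + 2/5 + 3/5 + 1 = 64/25 = 2.56 bits/symbol.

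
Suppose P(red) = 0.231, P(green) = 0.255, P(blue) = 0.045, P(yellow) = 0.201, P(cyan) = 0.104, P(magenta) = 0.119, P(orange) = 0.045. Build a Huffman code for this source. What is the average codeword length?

2.597 bits/symbol

Repeatedly combine the two least-probable nodes; the expected code length is the sum of the merged weights.
merge 9/200 + 9/200 → 9/100
merge 9/100 + 13/125 → 97/500
merge 119/1000 + 97/500 → 313/1000
merge 201/1000 + 231/1000 → 54/125
merge 51/200 + 313/1000 → 71/125
merge 54/125 + 71/125 → 1
L = 9/100 + 97/500 + 313/1000 + 54/125 + 71/125 + 1 = 2597/1000 = 2.597 bits/symbol.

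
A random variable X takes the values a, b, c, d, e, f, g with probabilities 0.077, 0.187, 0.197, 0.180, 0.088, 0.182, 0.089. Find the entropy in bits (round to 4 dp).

H = −Σ pᵢ log₂ pᵢ.
−0.077·log₂(0.077) = 0.2848
−0.187·log₂(0.187) = 0.4523
−0.197·log₂(0.197) = 0.4617
−0.180·log₂(0.180) = 0.4453
−0.088·log₂(0.088) = 0.3086
−0.182·log₂(0.182) = 0.4474
−0.089·log₂(0.089) = 0.3106
Sum ≈ 2.7107 → 2.7107 bits.

2.7107 bits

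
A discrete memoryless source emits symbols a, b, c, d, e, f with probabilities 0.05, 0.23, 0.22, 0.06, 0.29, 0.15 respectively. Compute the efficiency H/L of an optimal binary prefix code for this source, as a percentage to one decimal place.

Entropy H = −Σ p log₂ p ≈ 2.3563 bits.
Huffman merges: 1/20+3/50→11/100; 11/100+3/20→13/50; 11/50+23/100→9/20; 13/50+29/100→11/20; 9/20+11/20→1. L = 237/100 ≈ 2.3700.
Efficiency = H/L = 2.3563/2.3700 = 99.4%.

99.4%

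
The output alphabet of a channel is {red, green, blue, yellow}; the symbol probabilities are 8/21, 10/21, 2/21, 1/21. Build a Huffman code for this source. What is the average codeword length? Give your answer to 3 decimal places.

1.667 bits/symbol

Repeatedly combine the two least-probable nodes; the expected code length is the sum of the merged weights.
merge 1/21 + 2/21 → 1/7
merge 1/7 + 8/21 → 11/21
merge 10/21 + 11/21 → 1
L = 1/7 + 11/21 + 1 = 5/3 ≈ 1.667 bits/symbol.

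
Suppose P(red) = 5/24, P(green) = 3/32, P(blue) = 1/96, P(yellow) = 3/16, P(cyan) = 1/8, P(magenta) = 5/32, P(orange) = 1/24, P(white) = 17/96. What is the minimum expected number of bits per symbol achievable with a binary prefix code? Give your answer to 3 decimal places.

Repeatedly combine the two least-probable nodes; the expected code length is the sum of the merged weights.
merge 1/96 + 1/24 → 5/96
merge 5/96 + 3/32 → 7/48
merge 1/8 + 7/48 → 13/48
merge 5/32 + 17/96 → 1/3
merge 3/16 + 5/24 → 19/48
merge 13/48 + 1/3 → 29/48
merge 19/48 + 29/48 → 1
L = 5/96 + 7/48 + 13/48 + 1/3 + 19/48 + 29/48 + 1 = 269/96 ≈ 2.802 bits/symbol.

2.802 bits/symbol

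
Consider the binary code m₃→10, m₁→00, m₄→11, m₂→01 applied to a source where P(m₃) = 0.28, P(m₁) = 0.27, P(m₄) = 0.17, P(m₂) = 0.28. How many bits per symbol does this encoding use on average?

2 bits/symbol

L̄ = Σ pᵢ·ℓᵢ = 0.28·2 + 0.27·2 + 0.17·2 + 0.28·2 = 2 bits/symbol.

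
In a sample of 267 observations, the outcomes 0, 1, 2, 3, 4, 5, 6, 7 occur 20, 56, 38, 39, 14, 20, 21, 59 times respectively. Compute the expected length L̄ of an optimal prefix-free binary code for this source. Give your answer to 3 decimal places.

Probabilities are the counts divided by 267.
Repeatedly combine the two least-probable nodes; the expected code length is the sum of the merged weights.
merge 14/267 + 20/267 → 34/267
merge 20/267 + 7/89 → 41/267
merge 34/267 + 38/267 → 24/89
merge 13/89 + 41/267 → 80/267
merge 56/267 + 59/267 → 115/267
merge 24/89 + 80/267 → 152/267
merge 115/267 + 152/267 → 1
L = 34/267 + 41/267 + 24/89 + 80/267 + 115/267 + 152/267 + 1 = 761/267 ≈ 2.850 bits/symbol.

2.850 bits/symbol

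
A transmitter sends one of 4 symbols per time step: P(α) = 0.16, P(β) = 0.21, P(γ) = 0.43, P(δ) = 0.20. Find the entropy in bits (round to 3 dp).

1.884 bits

H = −Σ pᵢ log₂ pᵢ.
−0.16·log₂(0.16) = 0.4230
−0.21·log₂(0.21) = 0.4728
−0.43·log₂(0.43) = 0.5236
−0.20·log₂(0.20) = 0.4644
Sum ≈ 1.8838 → 1.884 bits.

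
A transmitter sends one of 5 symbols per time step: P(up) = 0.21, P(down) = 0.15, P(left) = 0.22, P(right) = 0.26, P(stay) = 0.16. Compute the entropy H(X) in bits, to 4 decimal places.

2.2922 bits

H = −Σ pᵢ log₂ pᵢ.
−0.21·log₂(0.21) = 0.4728
−0.15·log₂(0.15) = 0.4105
−0.22·log₂(0.22) = 0.4806
−0.26·log₂(0.26) = 0.5053
−0.16·log₂(0.16) = 0.4230
Sum ≈ 2.2922 → 2.2922 bits.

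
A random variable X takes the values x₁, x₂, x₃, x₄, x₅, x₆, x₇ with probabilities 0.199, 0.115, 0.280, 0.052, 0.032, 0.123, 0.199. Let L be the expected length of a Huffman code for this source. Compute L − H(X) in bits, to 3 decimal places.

0.052 bits

Entropy H = −Σ p log₂ p ≈ 2.5526 bits.
Huffman merges: 4/125+13/250→21/250; 21/250+23/200→199/1000; 123/1000+199/1000→161/500; 199/1000+199/1000→199/500; 7/25+161/500→301/500; 199/500+301/500→1. L = 521/200 ≈ 2.6050.
L − H = 2.6050 − 2.5526 = 0.052 bits.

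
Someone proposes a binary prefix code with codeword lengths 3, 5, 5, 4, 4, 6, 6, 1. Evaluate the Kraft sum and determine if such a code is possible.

0.84375; yes

With common denominator 2^6 = 64: Σ 2^(−ℓᵢ) = 8/64 + 2/64 + 2/64 + 4/64 + 4/64 + 1/64 + 1/64 + 32/64 = 54/64 = 0.84375.
Kraft's inequality requires Σ ≤ 1; here Σ = 0.84375 ≤ 1, so such a prefix code exists.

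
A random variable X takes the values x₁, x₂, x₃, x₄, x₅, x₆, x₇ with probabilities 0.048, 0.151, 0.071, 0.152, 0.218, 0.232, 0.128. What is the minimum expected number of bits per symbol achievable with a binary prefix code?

2.669 bits/symbol

Repeatedly combine the two least-probable nodes; the expected code length is the sum of the merged weights.
merge 6/125 + 71/1000 → 119/1000
merge 119/1000 + 16/125 → 247/1000
merge 151/1000 + 19/125 → 303/1000
merge 109/500 + 29/125 → 9/20
merge 247/1000 + 303/1000 → 11/20
merge 9/20 + 11/20 → 1
L = 119/1000 + 247/1000 + 303/1000 + 9/20 + 11/20 + 1 = 2669/1000 = 2.669 bits/symbol.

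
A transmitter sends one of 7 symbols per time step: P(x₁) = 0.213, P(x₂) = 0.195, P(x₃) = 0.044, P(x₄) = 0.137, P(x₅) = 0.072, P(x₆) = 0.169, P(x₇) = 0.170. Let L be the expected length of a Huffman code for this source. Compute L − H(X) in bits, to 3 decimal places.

Entropy H = −Σ p log₂ p ≈ 2.6676 bits.
Huffman merges: 11/250+9/125→29/250; 29/250+137/1000→253/1000; 169/1000+17/100→339/1000; 39/200+213/1000→51/125; 253/1000+339/1000→74/125; 51/125+74/125→1. L = 677/250 ≈ 2.7080.
L − H = 2.7080 − 2.6676 = 0.040 bits.

0.040 bits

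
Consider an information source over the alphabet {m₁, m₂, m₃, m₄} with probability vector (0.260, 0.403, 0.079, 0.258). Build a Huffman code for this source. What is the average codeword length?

1.934 bits/symbol

Repeatedly combine the two least-probable nodes; the expected code length is the sum of the merged weights.
merge 79/1000 + 129/500 → 337/1000
merge 13/50 + 337/1000 → 597/1000
merge 403/1000 + 597/1000 → 1
L = 337/1000 + 597/1000 + 1 = 967/500 = 1.934 bits/symbol.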